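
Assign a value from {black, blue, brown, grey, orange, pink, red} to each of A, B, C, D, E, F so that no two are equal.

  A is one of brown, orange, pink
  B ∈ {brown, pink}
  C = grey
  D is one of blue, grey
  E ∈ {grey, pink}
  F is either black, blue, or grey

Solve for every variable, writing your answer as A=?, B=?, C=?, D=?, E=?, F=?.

C must be grey (only option left). Strike grey from D, E, F.
D has just one choice, so D = blue. Eliminate blue elsewhere: F.
E has just one choice, so E = pink. So A, B can't be pink.
F's domain is down to {black}, so F = black.
B must be brown (only option left). So A can't be brown.
A must be orange (only option left).

A=orange, B=brown, C=grey, D=blue, E=pink, F=black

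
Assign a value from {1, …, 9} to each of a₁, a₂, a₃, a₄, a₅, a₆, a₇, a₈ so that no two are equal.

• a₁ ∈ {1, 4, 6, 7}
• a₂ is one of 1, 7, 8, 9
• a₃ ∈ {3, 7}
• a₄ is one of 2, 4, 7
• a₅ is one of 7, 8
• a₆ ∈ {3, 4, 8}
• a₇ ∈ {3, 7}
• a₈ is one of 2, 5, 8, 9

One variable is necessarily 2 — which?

a₄

a₃ and a₇ share exactly the 2 values {3, 7}; by pigeonhole those values go to them, so strike 3, 7 from a₁, a₂, a₄, a₅, a₆.
a₅'s domain is down to {8}, so a₅ = 8. So a₂, a₆, a₈ can't be 8.
That leaves a₆ = 4. So a₁, a₄ can't be 4.
So 2 goes to a₄.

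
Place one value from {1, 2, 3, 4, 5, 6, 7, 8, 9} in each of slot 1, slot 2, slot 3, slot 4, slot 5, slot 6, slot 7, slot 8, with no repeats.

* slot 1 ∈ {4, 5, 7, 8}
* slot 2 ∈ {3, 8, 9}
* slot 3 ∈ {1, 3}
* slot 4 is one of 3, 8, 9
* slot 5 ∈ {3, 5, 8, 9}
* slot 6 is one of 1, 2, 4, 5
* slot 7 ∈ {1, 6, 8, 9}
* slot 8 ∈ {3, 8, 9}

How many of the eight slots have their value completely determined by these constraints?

The 3 variables slot 2, slot 4, slot 8 are confined to {3, 8, 9}, which locks those values in; drop them from slot 1, slot 3, slot 5, slot 7.
slot 3's domain is down to {1}, so slot 3 = 1. Strike 1 from slot 6, slot 7.
slot 5 must be 5 (only option left). Remove 5 from slot 1, slot 6.
slot 7's domain is down to {6}, so slot 7 = 6.
Determined: slot 3=1, slot 5=5, slot 7=6. The other slots each still have more than one consistent value. That makes 3.

3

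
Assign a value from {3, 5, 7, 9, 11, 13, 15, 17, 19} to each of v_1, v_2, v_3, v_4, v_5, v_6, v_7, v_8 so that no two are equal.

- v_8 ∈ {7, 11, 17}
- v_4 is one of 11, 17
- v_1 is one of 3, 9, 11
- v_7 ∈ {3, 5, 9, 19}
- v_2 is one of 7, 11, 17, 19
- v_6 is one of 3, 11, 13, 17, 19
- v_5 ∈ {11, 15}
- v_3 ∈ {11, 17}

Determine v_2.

19

The 2 variables v_3 and v_4 are confined to {11, 17}, which locks those values in; drop them from v_1, v_2, v_5, v_6, v_8.
That leaves v_5 = 15.
That leaves v_8 = 7. So v_2 can't be 7.
So v_2 = 19.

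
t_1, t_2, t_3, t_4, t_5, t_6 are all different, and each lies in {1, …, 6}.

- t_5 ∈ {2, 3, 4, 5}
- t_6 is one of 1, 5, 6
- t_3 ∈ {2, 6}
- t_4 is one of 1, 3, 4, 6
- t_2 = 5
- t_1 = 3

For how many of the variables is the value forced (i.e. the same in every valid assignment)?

2

t_1 has just one choice, so t_1 = 3. So t_4, t_5 can't be 3.
t_2 has just one choice, so t_2 = 5. So t_5, t_6 can't be 5.
Determined: t_1=3, t_2=5. The other variables each still have more than one consistent value. That makes 2.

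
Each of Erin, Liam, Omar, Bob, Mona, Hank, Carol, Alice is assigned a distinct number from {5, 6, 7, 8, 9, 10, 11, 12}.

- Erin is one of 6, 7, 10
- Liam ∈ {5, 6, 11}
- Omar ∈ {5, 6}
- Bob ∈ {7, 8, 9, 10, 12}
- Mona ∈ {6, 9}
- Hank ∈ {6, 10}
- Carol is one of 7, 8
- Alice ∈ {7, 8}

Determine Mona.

The 8 variables together cover exactly {5, 6, 7, 8, 9, 10, 11, 12} — 8 values for 8 variables — and 11 appears only in Liam's list, so Liam = 11.
The 7 still-open variables together cover exactly {5, 6, 7, 8, 9, 10, 12} — 7 values for 7 variables — and 5 appears only in Omar's list, so Omar = 5.
The 6 still-open variables together cover exactly {6, 7, 8, 9, 10, 12} — 6 values for 6 variables — and 12 appears only in Bob's list, so Bob = 12.
The 5 still-open variables draw from only 5 values {6, 7, 8, 9, 10}, so each is used; only Mona can be 9, hence Mona = 9.

9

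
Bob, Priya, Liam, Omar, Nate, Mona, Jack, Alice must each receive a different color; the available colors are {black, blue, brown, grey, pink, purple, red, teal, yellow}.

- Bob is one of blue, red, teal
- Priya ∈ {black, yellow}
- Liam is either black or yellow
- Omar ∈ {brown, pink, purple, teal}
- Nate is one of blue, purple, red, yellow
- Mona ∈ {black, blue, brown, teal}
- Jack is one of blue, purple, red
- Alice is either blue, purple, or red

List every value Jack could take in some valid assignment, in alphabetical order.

The 8 variables together cover exactly {black, blue, brown, pink, purple, red, teal, yellow} — 8 values for 8 variables — and pink appears only in Omar's list, so Omar = pink.
The 7 still-open variables draw from only 7 values {black, blue, brown, purple, red, teal, yellow}, so each is used; only Mona can be brown, hence Mona = brown.
The 6 still-open variables draw from only 6 values {black, blue, purple, red, teal, yellow}, so each is used; only Bob can be teal, hence Bob = teal.
Priya and Liam between them cover only {black, yellow} — a naked pair. Remove those values from Nate.
No further eliminations apply; Jack can still be any of blue, purple, red.

blue, purple, red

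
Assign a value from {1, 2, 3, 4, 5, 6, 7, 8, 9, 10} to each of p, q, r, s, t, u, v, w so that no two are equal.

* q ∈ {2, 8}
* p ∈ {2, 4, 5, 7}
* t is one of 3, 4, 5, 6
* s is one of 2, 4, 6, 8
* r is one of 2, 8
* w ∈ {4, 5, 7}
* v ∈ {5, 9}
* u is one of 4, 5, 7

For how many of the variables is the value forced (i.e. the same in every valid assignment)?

Among the 8 variables, 3 fits only t (and all 8 values in {2, 3, 4, 5, 6, 7, 8, 9} must be used), so t = 3.
Among the 7 still-open variables, 6 fits only s (and all 7 values in {2, 4, 5, 6, 7, 8, 9} must be used), so s = 6.
The 6 still-open variables draw from only 6 values {2, 4, 5, 7, 8, 9}, so each is used; only v can be 9, hence v = 9.
q and r share exactly the 2 values {2, 8}; by pigeonhole those values go to them, so strike 2, 8 from p.
Determined: s=6, t=3, v=9. The other variables each still have more than one consistent value. That makes 3.

3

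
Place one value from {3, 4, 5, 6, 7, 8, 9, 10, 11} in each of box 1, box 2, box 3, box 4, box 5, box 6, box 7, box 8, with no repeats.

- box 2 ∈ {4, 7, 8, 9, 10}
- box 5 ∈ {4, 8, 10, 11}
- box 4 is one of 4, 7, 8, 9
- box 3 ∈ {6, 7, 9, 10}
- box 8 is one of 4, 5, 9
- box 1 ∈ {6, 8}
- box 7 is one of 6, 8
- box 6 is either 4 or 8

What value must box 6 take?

The 8 variables draw from only 8 values {4, 5, 6, 7, 8, 9, 10, 11}, so each is used; only box 8 can be 5, hence box 8 = 5.
Among the 7 still-open variables, 11 fits only box 5 (and all 7 values in {4, 6, 7, 8, 9, 10, 11} must be used), so box 5 = 11.
box 1 and box 7 share exactly the 2 values {6, 8}; by pigeonhole those values go to them, so strike 6, 8 from box 2, box 3, box 4, box 6.
So box 6 = 4.

4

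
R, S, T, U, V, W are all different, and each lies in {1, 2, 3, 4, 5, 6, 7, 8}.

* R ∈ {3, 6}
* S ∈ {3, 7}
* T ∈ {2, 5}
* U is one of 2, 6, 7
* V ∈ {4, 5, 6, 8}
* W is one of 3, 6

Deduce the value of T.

5

R and W between them cover only {3, 6} — a naked pair. Remove those values from S, U, V.
S must be 7 (only option left). Eliminate 7 elsewhere: U.
U's domain is down to {2}, so U = 2. Strike 2 from T.
So T = 5.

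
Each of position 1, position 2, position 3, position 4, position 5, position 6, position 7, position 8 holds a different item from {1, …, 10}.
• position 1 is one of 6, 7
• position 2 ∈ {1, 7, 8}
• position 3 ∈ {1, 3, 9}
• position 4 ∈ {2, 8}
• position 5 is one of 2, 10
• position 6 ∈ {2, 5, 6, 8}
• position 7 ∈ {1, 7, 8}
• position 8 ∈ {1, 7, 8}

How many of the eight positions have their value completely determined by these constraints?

The 3 variables position 2, position 7, position 8 are confined to {1, 7, 8}, which locks those values in; drop them from position 1, position 3, position 4, position 6.
position 1 must be 6 (only option left). Remove 6 from position 6.
position 4's domain is down to {2}, so position 4 = 2. Eliminate 2 elsewhere: position 5, position 6.
position 5 has just one choice, so position 5 = 10.
position 6's domain is down to {5}, so position 6 = 5.
Determined: position 1=6, position 4=2, position 5=10, position 6=5. The other positions each still have more than one consistent value. That makes 4.

4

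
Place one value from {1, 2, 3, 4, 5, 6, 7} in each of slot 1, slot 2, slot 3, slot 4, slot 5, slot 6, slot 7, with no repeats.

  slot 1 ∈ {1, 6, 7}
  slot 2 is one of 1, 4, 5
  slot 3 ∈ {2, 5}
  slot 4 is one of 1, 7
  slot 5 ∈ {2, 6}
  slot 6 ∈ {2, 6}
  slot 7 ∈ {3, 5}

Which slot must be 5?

slot 3

The 7 variables together cover exactly {1, 2, 3, 4, 5, 6, 7} — 7 values for 7 variables — and 3 appears only in slot 7's list, so slot 7 = 3.
Among the 6 still-open variables, 4 fits only slot 2 (and all 6 values in {1, 2, 4, 5, 6, 7} must be used), so slot 2 = 4.
Among the 5 still-open variables, 5 fits only slot 3 (and all 5 values in {1, 2, 5, 6, 7} must be used), so slot 3 = 5.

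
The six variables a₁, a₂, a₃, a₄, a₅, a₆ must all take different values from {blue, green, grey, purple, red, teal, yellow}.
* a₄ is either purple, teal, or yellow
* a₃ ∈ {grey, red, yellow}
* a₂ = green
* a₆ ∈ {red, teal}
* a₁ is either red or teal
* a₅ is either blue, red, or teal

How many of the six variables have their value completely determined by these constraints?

2

a₂ has just one choice, so a₂ = green.
a₁ and a₆ share exactly the 2 values {red, teal}; by pigeonhole those values go to them, so strike red, teal from a₃, a₄, a₅.
a₅'s domain is down to {blue}, so a₅ = blue.
Determined: a₂=green, a₅=blue. The other variables each still have more than one consistent value. That makes 2.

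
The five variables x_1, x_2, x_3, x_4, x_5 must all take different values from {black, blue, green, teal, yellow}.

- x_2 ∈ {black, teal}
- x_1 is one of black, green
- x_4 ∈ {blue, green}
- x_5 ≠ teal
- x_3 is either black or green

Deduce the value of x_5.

Among the 5 variables, teal fits only x_2 (and all 5 values in {black, blue, green, teal, yellow} must be used), so x_2 = teal.
The 4 still-open variables together cover exactly {black, blue, green, yellow} — 4 values for 4 variables — and yellow appears only in x_5's list, so x_5 = yellow.

yellow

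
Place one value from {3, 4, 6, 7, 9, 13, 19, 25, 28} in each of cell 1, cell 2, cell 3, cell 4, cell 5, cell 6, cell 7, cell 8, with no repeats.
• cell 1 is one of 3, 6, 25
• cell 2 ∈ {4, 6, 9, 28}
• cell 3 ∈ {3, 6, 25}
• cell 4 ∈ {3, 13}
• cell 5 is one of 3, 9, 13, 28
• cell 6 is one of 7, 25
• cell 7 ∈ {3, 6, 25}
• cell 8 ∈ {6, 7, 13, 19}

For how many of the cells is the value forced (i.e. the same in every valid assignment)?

cell 1, cell 3, cell 7 share exactly the 3 values {3, 6, 25}; by pigeonhole those values go to them, so strike 3, 6, 25 from cell 2, cell 4, cell 5, cell 6, cell 8.
cell 4 has just one choice, so cell 4 = 13. So cell 5, cell 8 can't be 13.
cell 6 must be 7 (only option left). So cell 8 can't be 7.
cell 8 has just one choice, so cell 8 = 19.
Determined: cell 4=13, cell 6=7, cell 8=19. The other cells each still have more than one consistent value. That makes 3.

3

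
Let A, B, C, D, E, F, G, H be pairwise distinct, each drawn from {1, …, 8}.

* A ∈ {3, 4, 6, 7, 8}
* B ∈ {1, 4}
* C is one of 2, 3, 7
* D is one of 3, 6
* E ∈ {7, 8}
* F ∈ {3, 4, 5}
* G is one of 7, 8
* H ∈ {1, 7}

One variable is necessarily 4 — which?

The 8 variables together cover exactly {1, 2, 3, 4, 5, 6, 7, 8} — 8 values for 8 variables — and 2 appears only in C's list, so C = 2.
Among the 7 still-open variables, 5 fits only F (and all 7 values in {1, 3, 4, 5, 6, 7, 8} must be used), so F = 5.
The 2 variables E and G are confined to {7, 8}, which locks those values in; drop them from A, H.
H has just one choice, so H = 1. Remove 1 from B.
So 4 goes to B.

B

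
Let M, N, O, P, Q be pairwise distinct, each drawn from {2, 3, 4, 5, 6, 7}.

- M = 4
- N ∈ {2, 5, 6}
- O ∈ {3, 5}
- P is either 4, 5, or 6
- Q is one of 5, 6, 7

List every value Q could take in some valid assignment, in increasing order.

M has just one choice, so M = 4. Strike 4 from P.
No further eliminations apply; Q can still be any of 5, 6, 7.

5, 6, 7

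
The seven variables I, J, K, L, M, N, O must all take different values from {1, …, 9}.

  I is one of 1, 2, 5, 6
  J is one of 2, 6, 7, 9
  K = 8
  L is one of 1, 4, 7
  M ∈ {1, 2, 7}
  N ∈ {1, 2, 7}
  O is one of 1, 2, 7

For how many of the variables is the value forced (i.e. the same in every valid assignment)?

K must be 8 (only option left).
M, N, O between them cover only {1, 2, 7} — a naked triple. Remove those values from I, J, L.
That leaves L = 4.
Determined: K=8, L=4. The other variables each still have more than one consistent value. That makes 2.

2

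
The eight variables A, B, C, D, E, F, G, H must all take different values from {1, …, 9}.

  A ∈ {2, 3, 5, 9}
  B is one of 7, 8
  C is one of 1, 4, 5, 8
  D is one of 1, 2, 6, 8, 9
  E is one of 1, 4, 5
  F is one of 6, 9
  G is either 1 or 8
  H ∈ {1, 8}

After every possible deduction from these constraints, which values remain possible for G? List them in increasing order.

1, 8

G and H share exactly the 2 values {1, 8}; by pigeonhole those values go to them, so strike 1, 8 from B, C, D, E.
That leaves B = 7.
C and E between them cover only {4, 5} — a naked pair. Remove those values from A.
No further eliminations apply; G can still be any of 1, 8.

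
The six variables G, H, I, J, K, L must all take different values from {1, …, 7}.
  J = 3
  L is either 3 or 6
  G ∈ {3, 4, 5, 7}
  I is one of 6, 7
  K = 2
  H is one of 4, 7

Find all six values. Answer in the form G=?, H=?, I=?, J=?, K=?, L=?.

G=5, H=4, I=7, J=3, K=2, L=6

J's domain is down to {3}, so J = 3. So G, L can't be 3.
K must be 2 (only option left).
L's domain is down to {6}, so L = 6. So I can't be 6.
I's domain is down to {7}, so I = 7. So G, H can't be 7.
H's domain is down to {4}, so H = 4. So G can't be 4.
G's domain is down to {5}, so G = 5.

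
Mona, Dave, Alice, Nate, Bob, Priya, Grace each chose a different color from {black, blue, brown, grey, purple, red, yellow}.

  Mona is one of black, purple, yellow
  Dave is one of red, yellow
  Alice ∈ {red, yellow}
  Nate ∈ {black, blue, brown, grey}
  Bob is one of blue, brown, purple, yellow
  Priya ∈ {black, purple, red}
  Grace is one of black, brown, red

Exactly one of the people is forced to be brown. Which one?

Grace

The 7 variables together cover exactly {black, blue, brown, grey, purple, red, yellow} — 7 values for 7 variables — and grey appears only in Nate's list, so Nate = grey.
Among the 6 still-open variables, blue fits only Bob (and all 6 values in {black, blue, brown, purple, red, yellow} must be used), so Bob = blue.
The 5 still-open variables draw from only 5 values {black, brown, purple, red, yellow}, so each is used; only Grace can be brown, hence Grace = brown.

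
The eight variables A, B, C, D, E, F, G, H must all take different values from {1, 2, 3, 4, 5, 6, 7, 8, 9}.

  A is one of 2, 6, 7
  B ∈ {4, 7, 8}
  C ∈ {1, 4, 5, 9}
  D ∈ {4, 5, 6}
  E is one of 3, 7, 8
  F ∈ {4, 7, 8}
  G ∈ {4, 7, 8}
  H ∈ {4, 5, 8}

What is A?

B, F, G between them cover only {4, 7, 8} — a naked triple. Remove those values from A, C, D, E, H.
E has just one choice, so E = 3.
That leaves H = 5. So C, D can't be 5.
D's domain is down to {6}, so D = 6. Strike 6 from A.
So A = 2.

2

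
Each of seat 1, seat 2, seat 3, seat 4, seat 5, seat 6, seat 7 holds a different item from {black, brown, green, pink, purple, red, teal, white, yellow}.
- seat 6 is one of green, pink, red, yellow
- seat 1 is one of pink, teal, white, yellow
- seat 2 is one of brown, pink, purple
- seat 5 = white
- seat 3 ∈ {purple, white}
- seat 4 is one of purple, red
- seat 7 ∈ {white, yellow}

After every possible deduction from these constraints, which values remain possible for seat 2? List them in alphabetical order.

seat 5 must be white (only option left). So seat 1, seat 3, seat 7 can't be white.
seat 7 must be yellow (only option left). So seat 1, seat 6 can't be yellow.
seat 3 must be purple (only option left). Eliminate purple elsewhere: seat 2, seat 4.
seat 4 has just one choice, so seat 4 = red. Eliminate red elsewhere: seat 6.
No further eliminations apply; seat 2 can still be any of brown, pink.

brown, pink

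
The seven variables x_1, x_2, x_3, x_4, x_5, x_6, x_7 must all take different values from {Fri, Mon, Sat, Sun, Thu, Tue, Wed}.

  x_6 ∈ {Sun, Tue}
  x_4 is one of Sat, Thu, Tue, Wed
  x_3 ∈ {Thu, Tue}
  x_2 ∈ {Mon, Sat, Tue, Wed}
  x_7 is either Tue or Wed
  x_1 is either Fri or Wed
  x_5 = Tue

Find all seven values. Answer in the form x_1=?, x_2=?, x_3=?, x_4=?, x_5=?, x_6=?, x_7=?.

x_5 has just one choice, so x_5 = Tue. Eliminate Tue elsewhere: x_2, x_3, x_4, x_6, x_7.
x_6 has just one choice, so x_6 = Sun.
That leaves x_7 = Wed. Strike Wed from x_1, x_2, x_4.
x_1 has just one choice, so x_1 = Fri.
x_3 must be Thu (only option left). Eliminate Thu elsewhere: x_4.
x_4 must be Sat (only option left). Strike Sat from x_2.
That leaves x_2 = Mon.

x_1=Fri, x_2=Mon, x_3=Thu, x_4=Sat, x_5=Tue, x_6=Sun, x_7=Wed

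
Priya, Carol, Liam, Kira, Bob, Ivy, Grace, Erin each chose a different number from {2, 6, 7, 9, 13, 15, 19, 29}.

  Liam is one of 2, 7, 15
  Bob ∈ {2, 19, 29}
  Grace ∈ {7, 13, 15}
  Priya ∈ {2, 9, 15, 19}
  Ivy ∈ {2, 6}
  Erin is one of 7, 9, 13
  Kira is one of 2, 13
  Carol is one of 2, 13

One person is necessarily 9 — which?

Among the 8 variables, 6 fits only Ivy (and all 8 values in {2, 6, 7, 9, 13, 15, 19, 29} must be used), so Ivy = 6.
The 7 still-open variables draw from only 7 values {2, 7, 9, 13, 15, 19, 29}, so each is used; only Bob can be 29, hence Bob = 29.
The 6 still-open variables together cover exactly {2, 7, 9, 13, 15, 19} — 6 values for 6 variables — and 19 appears only in Priya's list, so Priya = 19.
Among the 5 still-open variables, 9 fits only Erin (and all 5 values in {2, 7, 9, 13, 15} must be used), so Erin = 9.

Erin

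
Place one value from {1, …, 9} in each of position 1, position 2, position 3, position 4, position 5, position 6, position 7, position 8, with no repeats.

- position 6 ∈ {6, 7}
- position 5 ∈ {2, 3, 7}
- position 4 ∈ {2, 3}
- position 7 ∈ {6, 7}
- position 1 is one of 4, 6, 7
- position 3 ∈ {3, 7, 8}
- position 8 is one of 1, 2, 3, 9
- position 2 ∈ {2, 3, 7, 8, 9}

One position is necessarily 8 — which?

position 3

Among the 8 variables, 1 fits only position 8 (and all 8 values in {1, 2, 3, 4, 6, 7, 8, 9} must be used), so position 8 = 1.
The 7 still-open variables together cover exactly {2, 3, 4, 6, 7, 8, 9} — 7 values for 7 variables — and 4 appears only in position 1's list, so position 1 = 4.
The 6 still-open variables together cover exactly {2, 3, 6, 7, 8, 9} — 6 values for 6 variables — and 9 appears only in position 2's list, so position 2 = 9.
The 5 still-open variables together cover exactly {2, 3, 6, 7, 8} — 5 values for 5 variables — and 8 appears only in position 3's list, so position 3 = 8.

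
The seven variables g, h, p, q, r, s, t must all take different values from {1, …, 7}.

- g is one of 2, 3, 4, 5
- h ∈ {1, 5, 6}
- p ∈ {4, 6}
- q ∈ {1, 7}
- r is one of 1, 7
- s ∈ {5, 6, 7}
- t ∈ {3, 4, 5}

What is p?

4

The 7 variables draw from only 7 values {1, 2, 3, 4, 5, 6, 7}, so each is used; only g can be 2, hence g = 2.
The 6 still-open variables draw from only 6 values {1, 3, 4, 5, 6, 7}, so each is used; only t can be 3, hence t = 3.
The 5 still-open variables together cover exactly {1, 4, 5, 6, 7} — 5 values for 5 variables — and 4 appears only in p's list, so p = 4.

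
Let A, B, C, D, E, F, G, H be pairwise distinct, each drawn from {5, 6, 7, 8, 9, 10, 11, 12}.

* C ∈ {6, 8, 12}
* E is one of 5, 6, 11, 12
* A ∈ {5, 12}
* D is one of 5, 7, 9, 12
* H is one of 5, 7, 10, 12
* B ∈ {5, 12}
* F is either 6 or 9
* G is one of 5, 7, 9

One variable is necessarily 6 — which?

F

The 8 variables draw from only 8 values {5, 6, 7, 8, 9, 10, 11, 12}, so each is used; only C can be 8, hence C = 8.
The 7 still-open variables together cover exactly {5, 6, 7, 9, 10, 11, 12} — 7 values for 7 variables — and 10 appears only in H's list, so H = 10.
Among the 6 still-open variables, 11 fits only E (and all 6 values in {5, 6, 7, 9, 11, 12} must be used), so E = 11.
The 5 still-open variables draw from only 5 values {5, 6, 7, 9, 12}, so each is used; only F can be 6, hence F = 6.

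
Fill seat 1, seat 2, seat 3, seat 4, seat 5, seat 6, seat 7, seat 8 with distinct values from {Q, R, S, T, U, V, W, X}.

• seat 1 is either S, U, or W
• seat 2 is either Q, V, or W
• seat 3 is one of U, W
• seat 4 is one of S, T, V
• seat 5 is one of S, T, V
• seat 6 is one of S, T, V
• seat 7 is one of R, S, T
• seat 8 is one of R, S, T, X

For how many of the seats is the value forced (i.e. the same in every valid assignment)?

3

The 8 variables together cover exactly {Q, R, S, T, U, V, W, X} — 8 values for 8 variables — and Q appears only in seat 2's list, so seat 2 = Q.
The 7 still-open variables together cover exactly {R, S, T, U, V, W, X} — 7 values for 7 variables — and X appears only in seat 8's list, so seat 8 = X.
Among the 6 still-open variables, R fits only seat 7 (and all 6 values in {R, S, T, U, V, W} must be used), so seat 7 = R.
seat 4, seat 5, seat 6 between them cover only {S, T, V} — a naked triple. Remove those values from seat 1.
Determined: seat 2=Q, seat 7=R, seat 8=X. The other seats each still have more than one consistent value. That makes 3.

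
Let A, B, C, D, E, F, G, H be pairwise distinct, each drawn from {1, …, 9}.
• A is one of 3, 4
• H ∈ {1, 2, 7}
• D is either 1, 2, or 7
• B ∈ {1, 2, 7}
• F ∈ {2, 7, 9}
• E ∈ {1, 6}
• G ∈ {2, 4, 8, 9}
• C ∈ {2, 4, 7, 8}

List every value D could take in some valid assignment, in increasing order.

The 8 variables together cover exactly {1, 2, 3, 4, 6, 7, 8, 9} — 8 values for 8 variables — and 3 appears only in A's list, so A = 3.
The 7 still-open variables together cover exactly {1, 2, 4, 6, 7, 8, 9} — 7 values for 7 variables — and 6 appears only in E's list, so E = 6.
B, D, H share exactly the 3 values {1, 2, 7}; by pigeonhole those values go to them, so strike 1, 2, 7 from C, F, G.
That leaves F = 9. Remove 9 from G.
No further eliminations apply; D can still be any of 1, 2, 7.

1, 2, 7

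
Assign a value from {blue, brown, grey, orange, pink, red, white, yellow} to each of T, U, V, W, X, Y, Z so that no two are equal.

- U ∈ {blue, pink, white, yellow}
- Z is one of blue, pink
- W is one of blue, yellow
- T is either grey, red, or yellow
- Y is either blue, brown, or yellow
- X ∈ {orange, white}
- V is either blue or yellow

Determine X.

orange

V and W share exactly the 2 values {blue, yellow}; by pigeonhole those values go to them, so strike blue, yellow from T, U, Y, Z.
That leaves Y = brown.
Z must be pink (only option left). Remove pink from U.
U must be white (only option left). So X can't be white.
So X = orange.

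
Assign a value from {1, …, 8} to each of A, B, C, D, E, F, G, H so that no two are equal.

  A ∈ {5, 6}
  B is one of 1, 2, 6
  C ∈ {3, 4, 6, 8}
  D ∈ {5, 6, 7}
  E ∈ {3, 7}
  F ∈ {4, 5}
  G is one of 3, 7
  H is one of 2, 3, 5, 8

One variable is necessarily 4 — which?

The 8 variables together cover exactly {1, 2, 3, 4, 5, 6, 7, 8} — 8 values for 8 variables — and 1 appears only in B's list, so B = 1.
The 7 still-open variables draw from only 7 values {2, 3, 4, 5, 6, 7, 8}, so each is used; only H can be 2, hence H = 2.
The 6 still-open variables draw from only 6 values {3, 4, 5, 6, 7, 8}, so each is used; only C can be 8, hence C = 8.
The 5 still-open variables draw from only 5 values {3, 4, 5, 6, 7}, so each is used; only F can be 4, hence F = 4.

F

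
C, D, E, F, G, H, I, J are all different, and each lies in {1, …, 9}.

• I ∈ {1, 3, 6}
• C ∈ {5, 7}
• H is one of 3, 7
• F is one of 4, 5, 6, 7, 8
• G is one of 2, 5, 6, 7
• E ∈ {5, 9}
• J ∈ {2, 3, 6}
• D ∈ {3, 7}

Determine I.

1

D and H share exactly the 2 values {3, 7}; by pigeonhole those values go to them, so strike 3, 7 from C, F, G, I, J.
That leaves C = 5. Remove 5 from E, F, G.
E's domain is down to {9}, so E = 9.
The 2 variables G and J are confined to {2, 6}, which locks those values in; drop them from F, I.
So I = 1.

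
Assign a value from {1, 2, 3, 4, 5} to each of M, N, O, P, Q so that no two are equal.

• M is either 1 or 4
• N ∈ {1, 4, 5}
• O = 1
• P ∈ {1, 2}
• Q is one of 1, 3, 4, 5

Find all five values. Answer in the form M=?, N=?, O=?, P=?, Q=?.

M=4, N=5, O=1, P=2, Q=3

O must be 1 (only option left). Strike 1 from M, N, P, Q.
P's domain is down to {2}, so P = 2.
That leaves M = 4. Remove 4 from N, Q.
N must be 5 (only option left). Strike 5 from Q.
That leaves Q = 3.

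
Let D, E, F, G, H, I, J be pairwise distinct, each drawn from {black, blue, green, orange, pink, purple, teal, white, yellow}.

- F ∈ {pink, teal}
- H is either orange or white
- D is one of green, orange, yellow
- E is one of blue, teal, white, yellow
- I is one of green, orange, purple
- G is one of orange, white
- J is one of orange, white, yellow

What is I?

G and H share exactly the 2 values {orange, white}; by pigeonhole those values go to them, so strike orange, white from D, E, I, J.
J's domain is down to {yellow}, so J = yellow. So D, E can't be yellow.
D's domain is down to {green}, so D = green. Eliminate green elsewhere: I.
So I = purple.

purple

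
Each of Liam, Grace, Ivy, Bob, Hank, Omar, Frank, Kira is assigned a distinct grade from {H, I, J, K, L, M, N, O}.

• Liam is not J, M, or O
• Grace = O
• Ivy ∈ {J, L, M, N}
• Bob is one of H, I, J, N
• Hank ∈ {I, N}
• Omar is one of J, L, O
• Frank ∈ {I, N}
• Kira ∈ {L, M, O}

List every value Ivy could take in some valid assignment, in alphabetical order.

Grace has just one choice, so Grace = O. Strike O from Omar, Kira.
The 7 still-open variables together cover exactly {H, I, J, K, L, M, N} — 7 values for 7 variables — and K appears only in Liam's list, so Liam = K.
The 6 still-open variables together cover exactly {H, I, J, L, M, N} — 6 values for 6 variables — and H appears only in Bob's list, so Bob = H.
The 2 variables Hank and Frank are confined to {I, N}, which locks those values in; drop them from Ivy.
No further eliminations apply; Ivy can still be any of J, L, M.

J, L, M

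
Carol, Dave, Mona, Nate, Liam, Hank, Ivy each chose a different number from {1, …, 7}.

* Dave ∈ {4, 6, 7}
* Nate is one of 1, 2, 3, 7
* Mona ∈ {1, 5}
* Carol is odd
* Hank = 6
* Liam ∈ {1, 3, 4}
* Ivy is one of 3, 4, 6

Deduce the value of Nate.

Hank must be 6 (only option left). So Dave, Ivy can't be 6.
Among the 6 still-open variables, 2 fits only Nate (and all 6 values in {1, 2, 3, 4, 5, 7} must be used), so Nate = 2.

2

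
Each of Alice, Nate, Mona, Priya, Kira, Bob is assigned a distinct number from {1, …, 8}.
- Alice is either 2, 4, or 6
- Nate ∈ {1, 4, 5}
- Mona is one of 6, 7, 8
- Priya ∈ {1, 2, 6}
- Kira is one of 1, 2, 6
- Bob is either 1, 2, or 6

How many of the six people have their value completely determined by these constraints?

Priya, Kira, Bob share exactly the 3 values {1, 2, 6}; by pigeonhole those values go to them, so strike 1, 2, 6 from Alice, Nate, Mona.
Alice must be 4 (only option left). So Nate can't be 4.
Nate has just one choice, so Nate = 5.
Determined: Alice=4, Nate=5. The other people each still have more than one consistent value. That makes 2.

2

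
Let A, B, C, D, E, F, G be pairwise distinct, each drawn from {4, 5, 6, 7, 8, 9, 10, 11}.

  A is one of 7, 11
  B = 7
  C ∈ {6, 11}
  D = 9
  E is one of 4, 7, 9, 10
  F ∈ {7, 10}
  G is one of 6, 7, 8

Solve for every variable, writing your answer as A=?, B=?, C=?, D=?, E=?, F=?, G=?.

A=11, B=7, C=6, D=9, E=4, F=10, G=8

B must be 7 (only option left). So A, E, F, G can't be 7.
D must be 9 (only option left). Remove 9 from E.
F has just one choice, so F = 10. So E can't be 10.
That leaves A = 11. Eliminate 11 elsewhere: C.
C has just one choice, so C = 6. Remove 6 from G.
E has just one choice, so E = 4.
G's domain is down to {8}, so G = 8.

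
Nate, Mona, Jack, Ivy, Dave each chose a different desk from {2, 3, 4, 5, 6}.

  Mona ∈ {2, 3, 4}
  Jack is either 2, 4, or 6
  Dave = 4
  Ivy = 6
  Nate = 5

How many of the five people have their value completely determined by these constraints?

Nate must be 5 (only option left).
Ivy has just one choice, so Ivy = 6. Eliminate 6 elsewhere: Jack.
Dave's domain is down to {4}, so Dave = 4. Strike 4 from Mona, Jack.
Jack has just one choice, so Jack = 2. So Mona can't be 2.
Mona must be 3 (only option left).
Every person is fixed: Nate=5, Mona=3, Jack=2, Ivy=6, Dave=4. That makes 5.

5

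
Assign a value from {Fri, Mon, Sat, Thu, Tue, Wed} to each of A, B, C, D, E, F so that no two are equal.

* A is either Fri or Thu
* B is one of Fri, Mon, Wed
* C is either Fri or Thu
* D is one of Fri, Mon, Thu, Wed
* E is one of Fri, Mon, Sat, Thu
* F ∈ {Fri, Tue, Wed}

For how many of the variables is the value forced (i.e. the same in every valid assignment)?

2

The 6 variables draw from only 6 values {Fri, Mon, Sat, Thu, Tue, Wed}, so each is used; only E can be Sat, hence E = Sat.
The 5 still-open variables draw from only 5 values {Fri, Mon, Thu, Tue, Wed}, so each is used; only F can be Tue, hence F = Tue.
The 2 variables A and C are confined to {Fri, Thu}, which locks those values in; drop them from B, D.
Determined: E=Sat, F=Tue. The other variables each still have more than one consistent value. That makes 2.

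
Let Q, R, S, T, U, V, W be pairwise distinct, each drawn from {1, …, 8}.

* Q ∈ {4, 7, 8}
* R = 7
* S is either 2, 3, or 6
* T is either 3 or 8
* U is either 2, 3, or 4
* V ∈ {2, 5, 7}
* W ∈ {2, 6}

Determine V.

R has just one choice, so R = 7. So Q, V can't be 7.
The 6 still-open variables together cover exactly {2, 3, 4, 5, 6, 8} — 6 values for 6 variables — and 5 appears only in V's list, so V = 5.

5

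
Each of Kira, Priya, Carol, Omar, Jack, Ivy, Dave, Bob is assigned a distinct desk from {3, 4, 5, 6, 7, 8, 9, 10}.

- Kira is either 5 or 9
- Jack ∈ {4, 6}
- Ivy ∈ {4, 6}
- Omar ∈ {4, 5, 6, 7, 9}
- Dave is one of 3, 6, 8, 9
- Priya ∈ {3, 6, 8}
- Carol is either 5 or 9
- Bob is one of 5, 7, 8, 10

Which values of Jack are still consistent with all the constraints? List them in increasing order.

The 8 variables draw from only 8 values {3, 4, 5, 6, 7, 8, 9, 10}, so each is used; only Bob can be 10, hence Bob = 10.
The 7 still-open variables together cover exactly {3, 4, 5, 6, 7, 8, 9} — 7 values for 7 variables — and 7 appears only in Omar's list, so Omar = 7.
Kira and Carol share exactly the 2 values {5, 9}; by pigeonhole those values go to them, so strike 5, 9 from Dave.
Jack and Ivy share exactly the 2 values {4, 6}; by pigeonhole those values go to them, so strike 4, 6 from Priya, Dave.
No further eliminations apply; Jack can still be any of 4, 6.

4, 6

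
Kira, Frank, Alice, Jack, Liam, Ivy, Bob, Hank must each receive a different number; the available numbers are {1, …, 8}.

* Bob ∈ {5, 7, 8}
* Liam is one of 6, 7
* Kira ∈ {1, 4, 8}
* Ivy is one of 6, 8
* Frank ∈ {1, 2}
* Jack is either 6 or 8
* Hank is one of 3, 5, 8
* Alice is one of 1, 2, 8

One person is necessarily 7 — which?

The 8 variables together cover exactly {1, 2, 3, 4, 5, 6, 7, 8} — 8 values for 8 variables — and 3 appears only in Hank's list, so Hank = 3.
The 7 still-open variables draw from only 7 values {1, 2, 4, 5, 6, 7, 8}, so each is used; only Kira can be 4, hence Kira = 4.
The 6 still-open variables draw from only 6 values {1, 2, 5, 6, 7, 8}, so each is used; only Bob can be 5, hence Bob = 5.
The 5 still-open variables draw from only 5 values {1, 2, 6, 7, 8}, so each is used; only Liam can be 7, hence Liam = 7.

Liam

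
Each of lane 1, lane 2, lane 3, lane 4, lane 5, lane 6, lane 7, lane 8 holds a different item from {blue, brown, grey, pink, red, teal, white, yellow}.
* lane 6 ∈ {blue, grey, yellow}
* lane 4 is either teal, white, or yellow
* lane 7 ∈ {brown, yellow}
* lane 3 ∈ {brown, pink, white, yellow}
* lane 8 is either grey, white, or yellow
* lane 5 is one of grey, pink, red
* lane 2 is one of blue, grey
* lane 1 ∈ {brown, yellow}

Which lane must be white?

Among the 8 variables, red fits only lane 5 (and all 8 values in {blue, brown, grey, pink, red, teal, white, yellow} must be used), so lane 5 = red.
The 7 still-open variables draw from only 7 values {blue, brown, grey, pink, teal, white, yellow}, so each is used; only lane 3 can be pink, hence lane 3 = pink.
The 6 still-open variables together cover exactly {blue, brown, grey, teal, white, yellow} — 6 values for 6 variables — and teal appears only in lane 4's list, so lane 4 = teal.
The 5 still-open variables draw from only 5 values {blue, brown, grey, white, yellow}, so each is used; only lane 8 can be white, hence lane 8 = white.

lane 8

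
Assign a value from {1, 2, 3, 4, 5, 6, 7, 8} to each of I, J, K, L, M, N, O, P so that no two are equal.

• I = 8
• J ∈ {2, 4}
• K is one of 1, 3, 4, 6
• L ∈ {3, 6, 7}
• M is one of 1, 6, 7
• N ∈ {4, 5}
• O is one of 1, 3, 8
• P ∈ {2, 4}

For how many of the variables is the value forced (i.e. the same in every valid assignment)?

2

I must be 8 (only option left). Strike 8 from O.
Among the 7 still-open variables, 5 fits only N (and all 7 values in {1, 2, 3, 4, 5, 6, 7} must be used), so N = 5.
J and P between them cover only {2, 4} — a naked pair. Remove those values from K.
Determined: I=8, N=5. The other variables each still have more than one consistent value. That makes 2.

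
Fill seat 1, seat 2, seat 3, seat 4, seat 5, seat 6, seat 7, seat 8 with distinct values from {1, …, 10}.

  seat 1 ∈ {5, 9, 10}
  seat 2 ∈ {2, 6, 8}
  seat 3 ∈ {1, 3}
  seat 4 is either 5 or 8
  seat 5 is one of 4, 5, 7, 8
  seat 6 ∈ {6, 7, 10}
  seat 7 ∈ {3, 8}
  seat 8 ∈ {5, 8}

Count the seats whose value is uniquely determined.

seat 4 and seat 8 between them cover only {5, 8} — a naked pair. Remove those values from seat 1, seat 2, seat 5, seat 7.
That leaves seat 7 = 3. So seat 3 can't be 3.
seat 3 must be 1 (only option left).
Determined: seat 3=1, seat 7=3. The other seats each still have more than one consistent value. That makes 2.

2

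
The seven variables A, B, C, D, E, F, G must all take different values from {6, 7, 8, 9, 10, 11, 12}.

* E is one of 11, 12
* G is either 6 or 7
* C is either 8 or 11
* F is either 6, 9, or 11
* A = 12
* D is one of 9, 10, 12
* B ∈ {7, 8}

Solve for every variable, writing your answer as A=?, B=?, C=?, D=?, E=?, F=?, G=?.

A's domain is down to {12}, so A = 12. Remove 12 from D, E.
That leaves E = 11. So C, F can't be 11.
C must be 8 (only option left). Eliminate 8 elsewhere: B.
B must be 7 (only option left). Remove 7 from G.
G must be 6 (only option left). Eliminate 6 elsewhere: F.
That leaves F = 9. Remove 9 from D.
D has just one choice, so D = 10.

A=12, B=7, C=8, D=10, E=11, F=9, G=6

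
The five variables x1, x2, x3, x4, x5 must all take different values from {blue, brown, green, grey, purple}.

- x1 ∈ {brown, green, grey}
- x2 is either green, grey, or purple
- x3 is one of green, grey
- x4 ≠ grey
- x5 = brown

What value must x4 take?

x5's domain is down to {brown}, so x5 = brown. So x1, x4 can't be brown.
The 4 still-open variables together cover exactly {blue, green, grey, purple} — 4 values for 4 variables — and blue appears only in x4's list, so x4 = blue.

blue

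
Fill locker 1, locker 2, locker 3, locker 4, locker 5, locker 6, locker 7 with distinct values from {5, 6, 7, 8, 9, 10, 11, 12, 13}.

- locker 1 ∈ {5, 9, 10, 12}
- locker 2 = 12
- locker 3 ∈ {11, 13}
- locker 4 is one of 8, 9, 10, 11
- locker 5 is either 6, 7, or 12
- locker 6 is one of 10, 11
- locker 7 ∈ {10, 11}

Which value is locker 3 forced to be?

locker 2 has just one choice, so locker 2 = 12. So locker 1, locker 5 can't be 12.
locker 6 and locker 7 share exactly the 2 values {10, 11}; by pigeonhole those values go to them, so strike 10, 11 from locker 1, locker 3, locker 4.
So locker 3 = 13.

13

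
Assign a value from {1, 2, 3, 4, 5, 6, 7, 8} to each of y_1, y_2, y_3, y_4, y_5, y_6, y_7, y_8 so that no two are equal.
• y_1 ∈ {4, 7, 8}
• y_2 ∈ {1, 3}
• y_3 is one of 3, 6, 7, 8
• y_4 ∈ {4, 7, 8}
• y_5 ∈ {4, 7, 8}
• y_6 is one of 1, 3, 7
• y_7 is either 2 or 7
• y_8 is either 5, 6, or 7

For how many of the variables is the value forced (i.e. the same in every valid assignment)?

3

The 8 variables together cover exactly {1, 2, 3, 4, 5, 6, 7, 8} — 8 values for 8 variables — and 2 appears only in y_7's list, so y_7 = 2.
The 7 still-open variables draw from only 7 values {1, 3, 4, 5, 6, 7, 8}, so each is used; only y_8 can be 5, hence y_8 = 5.
The 6 still-open variables draw from only 6 values {1, 3, 4, 6, 7, 8}, so each is used; only y_3 can be 6, hence y_3 = 6.
y_1, y_4, y_5 share exactly the 3 values {4, 7, 8}; by pigeonhole those values go to them, so strike 4, 7, 8 from y_6.
Determined: y_3=6, y_7=2, y_8=5. The other variables each still have more than one consistent value. That makes 3.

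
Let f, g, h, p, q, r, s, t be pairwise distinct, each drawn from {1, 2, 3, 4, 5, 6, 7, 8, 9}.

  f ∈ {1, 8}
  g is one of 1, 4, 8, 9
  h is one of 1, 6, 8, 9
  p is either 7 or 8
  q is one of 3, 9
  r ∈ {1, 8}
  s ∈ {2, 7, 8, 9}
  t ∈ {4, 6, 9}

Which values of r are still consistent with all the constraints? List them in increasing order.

The 8 variables draw from only 8 values {1, 2, 3, 4, 6, 7, 8, 9}, so each is used; only s can be 2, hence s = 2.
The 7 still-open variables together cover exactly {1, 3, 4, 6, 7, 8, 9} — 7 values for 7 variables — and 3 appears only in q's list, so q = 3.
The 6 still-open variables together cover exactly {1, 4, 6, 7, 8, 9} — 6 values for 6 variables — and 7 appears only in p's list, so p = 7.
The 2 variables f and r are confined to {1, 8}, which locks those values in; drop them from g, h.
No further eliminations apply; r can still be any of 1, 8.

1, 8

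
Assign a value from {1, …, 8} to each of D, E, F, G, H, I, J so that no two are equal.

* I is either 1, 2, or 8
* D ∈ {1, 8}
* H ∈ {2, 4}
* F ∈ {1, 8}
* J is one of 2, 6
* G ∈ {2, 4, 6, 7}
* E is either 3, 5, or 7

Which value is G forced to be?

7

D and F share exactly the 2 values {1, 8}; by pigeonhole those values go to them, so strike 1, 8 from I.
I must be 2 (only option left). Eliminate 2 elsewhere: G, H, J.
J must be 6 (only option left). Remove 6 from G.
H has just one choice, so H = 4. Strike 4 from G.
So G = 7.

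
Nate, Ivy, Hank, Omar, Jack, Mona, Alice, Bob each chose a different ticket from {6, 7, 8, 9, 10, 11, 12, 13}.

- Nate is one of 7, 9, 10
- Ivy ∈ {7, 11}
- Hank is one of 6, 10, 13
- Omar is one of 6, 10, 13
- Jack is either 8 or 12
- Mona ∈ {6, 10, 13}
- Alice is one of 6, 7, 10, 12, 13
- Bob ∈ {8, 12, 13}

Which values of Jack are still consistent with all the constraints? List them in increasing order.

8, 12

The 8 variables together cover exactly {6, 7, 8, 9, 10, 11, 12, 13} — 8 values for 8 variables — and 9 appears only in Nate's list, so Nate = 9.
The 7 still-open variables draw from only 7 values {6, 7, 8, 10, 11, 12, 13}, so each is used; only Ivy can be 11, hence Ivy = 11.
Among the 6 still-open variables, 7 fits only Alice (and all 6 values in {6, 7, 8, 10, 12, 13} must be used), so Alice = 7.
Hank, Omar, Mona share exactly the 3 values {6, 10, 13}; by pigeonhole those values go to them, so strike 6, 10, 13 from Bob.
No further eliminations apply; Jack can still be any of 8, 12.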